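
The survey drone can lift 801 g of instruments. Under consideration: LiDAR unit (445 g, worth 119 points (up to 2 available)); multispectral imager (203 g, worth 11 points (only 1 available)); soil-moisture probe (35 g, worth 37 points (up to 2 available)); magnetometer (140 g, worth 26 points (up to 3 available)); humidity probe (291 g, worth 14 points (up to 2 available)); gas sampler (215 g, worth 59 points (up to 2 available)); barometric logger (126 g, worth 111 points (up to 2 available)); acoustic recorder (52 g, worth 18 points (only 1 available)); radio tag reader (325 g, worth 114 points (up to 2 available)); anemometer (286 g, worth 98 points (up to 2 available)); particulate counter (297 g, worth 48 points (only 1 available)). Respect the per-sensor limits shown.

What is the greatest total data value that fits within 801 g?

438

The ratio heuristic lands on 2×soil-moisture probe + 2×barometric logger + acoustic recorder + radio tag reader (428) but leaves 102 g idle.
Dropping radio tag reader frees 325 g; slotting in magnetometer + anemometer (426 g) lifts the total to 438 at 800 g.
Every other selection either busts 801 g or exceeds an availability limit or fails to beat 438.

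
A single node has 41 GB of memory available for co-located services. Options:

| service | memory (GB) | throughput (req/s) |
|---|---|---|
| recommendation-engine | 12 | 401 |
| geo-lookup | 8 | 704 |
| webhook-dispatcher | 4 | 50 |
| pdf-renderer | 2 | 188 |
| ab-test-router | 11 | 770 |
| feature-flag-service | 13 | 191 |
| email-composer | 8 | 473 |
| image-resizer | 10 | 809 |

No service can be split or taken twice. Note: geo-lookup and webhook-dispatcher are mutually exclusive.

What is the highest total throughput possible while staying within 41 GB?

Best packing: geo-lookup + pdf-renderer + ab-test-router + email-composer + image-resizer — 39 GB, 2944 total.

2944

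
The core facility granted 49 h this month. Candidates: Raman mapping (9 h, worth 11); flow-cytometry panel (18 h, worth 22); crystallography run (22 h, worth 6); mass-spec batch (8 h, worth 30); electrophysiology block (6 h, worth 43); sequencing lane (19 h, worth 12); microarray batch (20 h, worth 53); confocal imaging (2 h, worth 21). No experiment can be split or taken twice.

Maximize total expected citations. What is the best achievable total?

Best packing: Raman mapping + mass-spec batch + electrophysiology block + microarray batch + confocal imaging — 45 h, 158 total.
The closest alternative, mass-spec batch + electrophysiology block + microarray batch + confocal imaging, reaches only 147.

158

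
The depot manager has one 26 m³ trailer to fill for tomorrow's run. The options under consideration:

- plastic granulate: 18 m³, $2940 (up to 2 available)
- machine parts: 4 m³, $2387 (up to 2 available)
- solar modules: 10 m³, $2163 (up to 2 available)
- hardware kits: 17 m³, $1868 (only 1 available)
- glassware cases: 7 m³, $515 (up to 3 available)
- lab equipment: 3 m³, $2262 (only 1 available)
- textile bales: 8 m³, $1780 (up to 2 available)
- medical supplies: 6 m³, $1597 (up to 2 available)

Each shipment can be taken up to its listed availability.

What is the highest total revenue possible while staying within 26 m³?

10413

Filling by ratio: 2×machine parts + lab equipment + 2×medical supplies for 10230, with 3 m³ left unused.
Replace medical supplies with textile bales: the trade gains 183 net, giving 10413 at 25 m³.
No other feasible combination exceeds 10413.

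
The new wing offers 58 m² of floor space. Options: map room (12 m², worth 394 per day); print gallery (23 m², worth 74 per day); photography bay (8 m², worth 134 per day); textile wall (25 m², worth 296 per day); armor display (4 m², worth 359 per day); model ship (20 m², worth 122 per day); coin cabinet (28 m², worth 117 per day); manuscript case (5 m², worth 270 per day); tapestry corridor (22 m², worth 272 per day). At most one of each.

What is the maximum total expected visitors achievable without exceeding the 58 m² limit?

1453

Greedy by ratio would take map room + photography bay + armor display + manuscript case + tapestry corridor: 51 m² used, total 1429.
The 22 m² tied up in tapestry corridor is better spent on textile wall — total rises to 1453 (54 m²).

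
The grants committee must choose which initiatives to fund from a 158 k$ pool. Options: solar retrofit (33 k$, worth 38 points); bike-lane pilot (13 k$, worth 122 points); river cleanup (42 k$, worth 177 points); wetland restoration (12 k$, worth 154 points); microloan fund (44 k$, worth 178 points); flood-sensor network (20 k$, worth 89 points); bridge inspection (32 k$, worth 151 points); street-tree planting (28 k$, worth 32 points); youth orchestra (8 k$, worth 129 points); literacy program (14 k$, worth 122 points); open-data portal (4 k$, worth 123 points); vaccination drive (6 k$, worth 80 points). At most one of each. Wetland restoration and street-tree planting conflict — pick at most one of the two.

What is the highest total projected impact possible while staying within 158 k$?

Filling by ratio: bike-lane pilot + river cleanup + wetland restoration + flood-sensor network + bridge inspection + youth orchestra + literacy program + open-data portal + vaccination drive for 1147, with 7 k$ left unused.
Dropping river cleanup frees 42 k$; slotting in microloan fund (44 k$) lifts the total to 1148 at 153 k$.
Runner-up bike-lane pilot + river cleanup + wetland restoration + flood-sensor network + bridge inspection + youth orchestra + literacy program + open-data portal + vaccination drive tops out at 1147.

1148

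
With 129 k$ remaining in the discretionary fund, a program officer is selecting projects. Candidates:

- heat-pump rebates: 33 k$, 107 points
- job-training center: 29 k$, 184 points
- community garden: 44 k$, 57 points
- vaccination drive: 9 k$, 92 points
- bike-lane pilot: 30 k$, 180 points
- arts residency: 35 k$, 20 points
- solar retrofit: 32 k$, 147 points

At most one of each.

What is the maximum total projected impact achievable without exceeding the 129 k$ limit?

By projected impact per k$: vaccination drive 10.22, job-training center 6.34, bike-lane pilot 6.00, solar retrofit 4.59 lead.
A density-first pass picks job-training center + vaccination drive + bike-lane pilot + solar retrofit — 603 at 100 k$.
Dropping vaccination drive frees 9 k$; slotting in heat-pump rebates (33 k$) lifts the total to 618 at 124 k$.
The closest alternative, job-training center + vaccination drive + bike-lane pilot + solar retrofit, reaches only 603.

618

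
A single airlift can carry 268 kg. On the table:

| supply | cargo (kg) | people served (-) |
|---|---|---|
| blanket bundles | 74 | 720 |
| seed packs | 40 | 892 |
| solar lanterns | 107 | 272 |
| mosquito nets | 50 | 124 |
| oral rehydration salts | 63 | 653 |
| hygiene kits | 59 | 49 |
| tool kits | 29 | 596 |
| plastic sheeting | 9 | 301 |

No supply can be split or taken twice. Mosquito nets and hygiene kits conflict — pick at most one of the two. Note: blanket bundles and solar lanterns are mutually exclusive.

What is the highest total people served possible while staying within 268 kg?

3286

Blanket bundles + seed packs + mosquito nets + oral rehydration salts + tool kits + plastic sheeting uses 265 of the 268 kg and totals 3286.
The spare 3 kg is too small for any remaining supply, and no feasible exchange beats 3286.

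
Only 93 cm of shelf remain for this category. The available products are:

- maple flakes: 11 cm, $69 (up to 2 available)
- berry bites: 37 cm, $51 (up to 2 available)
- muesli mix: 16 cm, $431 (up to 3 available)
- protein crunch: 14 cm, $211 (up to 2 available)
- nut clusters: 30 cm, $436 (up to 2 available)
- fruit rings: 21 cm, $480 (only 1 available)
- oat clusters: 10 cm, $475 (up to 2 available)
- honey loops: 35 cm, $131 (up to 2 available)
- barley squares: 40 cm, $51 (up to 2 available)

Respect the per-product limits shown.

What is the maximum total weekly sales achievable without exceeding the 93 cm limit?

2723

Taking 3×muesli mix + fruit rings + 2×oat clusters: 89 cm used, 2723 in weekly sales.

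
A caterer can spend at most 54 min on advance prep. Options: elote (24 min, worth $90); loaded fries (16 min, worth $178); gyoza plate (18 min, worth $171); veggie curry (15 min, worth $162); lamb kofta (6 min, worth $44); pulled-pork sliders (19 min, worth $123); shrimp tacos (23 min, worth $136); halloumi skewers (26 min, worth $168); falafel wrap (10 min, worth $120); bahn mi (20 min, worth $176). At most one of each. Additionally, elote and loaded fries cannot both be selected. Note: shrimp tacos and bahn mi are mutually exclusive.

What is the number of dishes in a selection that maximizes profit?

Optimal total is 525.
One optimal bundle: loaded fries + gyoza plate + bahn mi (54 min).
Any selection reaching 525 contains exactly 3 dishes.

3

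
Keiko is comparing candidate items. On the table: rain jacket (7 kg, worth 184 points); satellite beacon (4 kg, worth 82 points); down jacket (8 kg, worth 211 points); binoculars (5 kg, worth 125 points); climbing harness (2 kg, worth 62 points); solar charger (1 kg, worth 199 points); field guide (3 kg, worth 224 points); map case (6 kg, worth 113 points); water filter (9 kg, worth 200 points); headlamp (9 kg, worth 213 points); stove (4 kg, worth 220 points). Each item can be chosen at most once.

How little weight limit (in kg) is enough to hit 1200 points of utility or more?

30

Need the lightest bundle worth ≥ 1200.
rain jacket + down jacket + binoculars + climbing harness + solar charger + field guide + stove reaches 1225 using 30 kg.
Below 30 kg the best achievable stays under 1200.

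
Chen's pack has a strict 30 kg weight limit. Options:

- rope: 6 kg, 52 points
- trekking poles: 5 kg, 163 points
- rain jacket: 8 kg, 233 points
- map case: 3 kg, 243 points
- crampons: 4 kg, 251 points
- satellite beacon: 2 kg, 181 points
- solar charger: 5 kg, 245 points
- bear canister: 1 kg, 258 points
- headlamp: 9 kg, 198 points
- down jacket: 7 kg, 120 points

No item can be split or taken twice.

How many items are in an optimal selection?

The maximum utility within 30 kg is 1574.
One optimal bundle: trekking poles + rain jacket + map case + crampons + satellite beacon + solar charger + bear canister (28 kg).
Any selection reaching 1574 contains exactly 7 items.

7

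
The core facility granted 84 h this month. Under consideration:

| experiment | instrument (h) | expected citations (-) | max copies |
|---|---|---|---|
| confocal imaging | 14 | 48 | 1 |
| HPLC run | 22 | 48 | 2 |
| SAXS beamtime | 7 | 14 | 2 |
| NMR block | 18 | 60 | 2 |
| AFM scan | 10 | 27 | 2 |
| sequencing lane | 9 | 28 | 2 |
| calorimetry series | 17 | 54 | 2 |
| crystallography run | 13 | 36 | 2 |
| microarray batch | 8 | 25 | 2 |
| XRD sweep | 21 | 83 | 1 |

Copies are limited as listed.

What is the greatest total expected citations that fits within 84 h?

By expected citations per h: XRD sweep 3.95, confocal imaging 3.43, NMR block 3.33, calorimetry series 3.18 lead.
Filling by ratio: confocal imaging + 2×NMR block + microarray batch + XRD sweep for 276, with 5 h left unused.
Replace microarray batch with crystallography run: the trade gains 11 net, giving 287 at 84 h.
Every other selection either busts 84 h or exceeds an availability limit or fails to beat 287.

287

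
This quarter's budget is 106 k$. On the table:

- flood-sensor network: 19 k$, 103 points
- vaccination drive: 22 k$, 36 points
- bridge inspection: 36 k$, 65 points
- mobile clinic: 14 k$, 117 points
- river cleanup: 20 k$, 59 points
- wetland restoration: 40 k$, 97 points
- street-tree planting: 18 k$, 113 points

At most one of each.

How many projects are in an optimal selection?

Best achievable projected impact is 430.
flood-sensor network + mobile clinic + wetland restoration + street-tree planting hits 430 at 91 k$.
Every optimal selection uses 4 projects.

4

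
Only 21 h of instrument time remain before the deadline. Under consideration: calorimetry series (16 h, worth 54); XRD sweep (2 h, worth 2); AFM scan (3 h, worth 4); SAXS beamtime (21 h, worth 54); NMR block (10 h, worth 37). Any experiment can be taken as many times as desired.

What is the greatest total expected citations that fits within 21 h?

74

Ranking by ratio (expected citations/h): NMR block 3.70, calorimetry series 3.38, SAXS beamtime 2.57.
2×NMR block uses 20 of the 21 h and totals 74.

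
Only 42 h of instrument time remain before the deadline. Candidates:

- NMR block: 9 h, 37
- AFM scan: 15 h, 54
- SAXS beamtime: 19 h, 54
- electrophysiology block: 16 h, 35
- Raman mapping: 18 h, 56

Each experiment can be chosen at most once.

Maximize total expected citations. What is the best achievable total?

147

Density check — NMR block 4.11, AFM scan 3.60, Raman mapping 3.11, SAXS beamtime 2.84 are the best per h.
Taking NMR block + AFM scan + Raman mapping: 42 h used, 147 in expected citations.
Runner-up NMR block + AFM scan + electrophysiology block tops out at 126.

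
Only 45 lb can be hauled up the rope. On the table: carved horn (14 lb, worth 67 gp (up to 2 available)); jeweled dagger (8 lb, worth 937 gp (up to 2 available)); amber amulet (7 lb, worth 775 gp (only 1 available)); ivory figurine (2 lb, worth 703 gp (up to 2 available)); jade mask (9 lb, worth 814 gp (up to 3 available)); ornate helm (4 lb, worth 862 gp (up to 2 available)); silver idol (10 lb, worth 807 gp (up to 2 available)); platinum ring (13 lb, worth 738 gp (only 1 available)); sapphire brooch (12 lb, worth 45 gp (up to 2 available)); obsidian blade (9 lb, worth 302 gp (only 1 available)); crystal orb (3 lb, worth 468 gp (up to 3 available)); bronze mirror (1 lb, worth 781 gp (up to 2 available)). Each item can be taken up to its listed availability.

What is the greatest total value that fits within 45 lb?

Taking the top-ratio items first gives 2×jeweled dagger + 2×ivory figurine + 2×ornate helm + 3×crystal orb + 2×bronze mirror for 7970 (39 lb).
Dropping crystal orb frees 3 lb; slotting in jade mask (9 lb) lifts the total to 8316 at 45 lb.

8316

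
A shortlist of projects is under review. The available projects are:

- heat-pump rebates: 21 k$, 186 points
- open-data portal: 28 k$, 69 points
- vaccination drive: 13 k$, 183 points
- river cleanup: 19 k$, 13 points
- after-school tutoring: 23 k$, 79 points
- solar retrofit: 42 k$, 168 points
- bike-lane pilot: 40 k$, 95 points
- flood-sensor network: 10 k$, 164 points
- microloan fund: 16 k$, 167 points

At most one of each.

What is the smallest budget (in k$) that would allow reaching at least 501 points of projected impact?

Minimise k$ subject to total projected impact ≥ 501.
Taking vaccination drive + flood-sensor network + microloan fund gives 514 (≥ 501) for 39 k$.
Below 39 k$ the best achievable stays under 501.

39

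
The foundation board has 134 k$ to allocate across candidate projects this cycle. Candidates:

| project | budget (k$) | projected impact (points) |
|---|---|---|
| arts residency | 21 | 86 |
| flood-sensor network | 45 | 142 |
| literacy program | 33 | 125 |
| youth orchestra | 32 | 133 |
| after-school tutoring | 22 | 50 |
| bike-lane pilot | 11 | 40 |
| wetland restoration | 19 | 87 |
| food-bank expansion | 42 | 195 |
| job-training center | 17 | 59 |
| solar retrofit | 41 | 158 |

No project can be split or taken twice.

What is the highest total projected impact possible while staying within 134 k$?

573

Taking the top-ratio projects first gives arts residency + youth orchestra + bike-lane pilot + wetland restoration + food-bank expansion for 541 (125 k$).
Dropping arts residency and bike-lane pilot frees 32 k$; slotting in solar retrofit (41 k$) lifts the total to 573 at 134 k$.
That's the maximum — no swap from here does better than 573.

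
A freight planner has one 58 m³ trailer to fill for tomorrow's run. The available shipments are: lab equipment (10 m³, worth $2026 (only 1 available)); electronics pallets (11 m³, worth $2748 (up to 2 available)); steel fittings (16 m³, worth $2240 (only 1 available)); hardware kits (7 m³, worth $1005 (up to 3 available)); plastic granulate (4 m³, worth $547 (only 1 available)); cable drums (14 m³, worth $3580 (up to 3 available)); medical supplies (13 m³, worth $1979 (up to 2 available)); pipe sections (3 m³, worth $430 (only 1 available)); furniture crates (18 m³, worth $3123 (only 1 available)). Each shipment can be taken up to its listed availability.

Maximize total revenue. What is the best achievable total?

The ratio heuristic lands on electronics pallets + 3×cable drums + pipe sections (13918) but leaves 2 m³ idle.
The 3 m³ tied up in pipe sections is better spent on plastic granulate — total rises to 14035 (57 m³).
The spare 1 m³ is too small for any remaining shipment, and no exchange beats 14035.

14035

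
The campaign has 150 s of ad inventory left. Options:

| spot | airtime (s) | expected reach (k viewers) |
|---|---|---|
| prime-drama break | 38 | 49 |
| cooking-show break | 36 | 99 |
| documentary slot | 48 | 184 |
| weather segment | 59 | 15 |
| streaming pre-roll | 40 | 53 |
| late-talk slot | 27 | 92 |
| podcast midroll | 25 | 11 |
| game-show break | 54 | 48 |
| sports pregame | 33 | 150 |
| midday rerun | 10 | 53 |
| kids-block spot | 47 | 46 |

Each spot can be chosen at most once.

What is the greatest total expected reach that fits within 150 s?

525

Filling by ratio: documentary slot + late-talk slot + podcast midroll + sports pregame + midday rerun for 490, with 7 s left unused.
Dropping podcast midroll and midday rerun frees 35 s; slotting in cooking-show break (36 s) lifts the total to 525 at 144 s.
The closest alternative, documentary slot + late-talk slot + podcast midroll + sports pregame + midday rerun, reaches only 490.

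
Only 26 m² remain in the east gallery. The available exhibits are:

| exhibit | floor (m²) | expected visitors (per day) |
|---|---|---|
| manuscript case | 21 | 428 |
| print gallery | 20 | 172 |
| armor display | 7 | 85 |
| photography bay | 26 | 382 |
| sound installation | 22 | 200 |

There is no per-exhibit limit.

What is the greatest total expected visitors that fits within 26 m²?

428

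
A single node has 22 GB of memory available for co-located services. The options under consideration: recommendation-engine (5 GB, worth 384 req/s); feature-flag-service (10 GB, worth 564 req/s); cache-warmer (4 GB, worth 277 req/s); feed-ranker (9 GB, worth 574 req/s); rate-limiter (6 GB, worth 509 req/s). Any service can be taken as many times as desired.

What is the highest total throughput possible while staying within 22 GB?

1804

Cache-warmer + 3×rate-limiter uses 22 of the 22 GB and totals 1804.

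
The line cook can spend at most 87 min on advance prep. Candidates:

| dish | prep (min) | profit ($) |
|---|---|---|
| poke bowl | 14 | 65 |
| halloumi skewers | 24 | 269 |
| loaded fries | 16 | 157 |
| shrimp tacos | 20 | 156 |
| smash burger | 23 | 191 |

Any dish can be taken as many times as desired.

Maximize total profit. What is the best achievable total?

By profit per min: halloumi skewers 11.21, loaded fries 9.81, smash burger 8.30, shrimp tacos 7.80 lead.
Filling by ratio: poke bowl + 3×halloumi skewers for 872, with 1 min left unused.
The 38 min tied up in poke bowl and halloumi skewers is better spent on loaded fries + smash burger — total rises to 886 (87 min).
Every other selection either busts 87 min or fails to beat 886.

886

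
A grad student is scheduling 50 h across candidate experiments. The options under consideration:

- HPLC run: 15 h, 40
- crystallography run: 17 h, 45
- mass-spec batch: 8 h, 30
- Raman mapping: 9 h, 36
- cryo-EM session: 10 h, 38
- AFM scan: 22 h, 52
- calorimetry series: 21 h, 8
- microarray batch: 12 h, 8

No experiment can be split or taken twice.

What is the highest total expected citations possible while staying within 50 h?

Density check — Raman mapping 4.00, cryo-EM session 3.80, mass-spec batch 3.75, HPLC run 2.67 are the best per h.
A density-first pass picks HPLC run + mass-spec batch + Raman mapping + cryo-EM session — 144 at 42 h.
Replace HPLC run with AFM scan: the trade gains 12 net, giving 156 at 49 h.
Next best is HPLC run + crystallography run + mass-spec batch + cryo-EM session at 153 (50 h) — short by 3.

156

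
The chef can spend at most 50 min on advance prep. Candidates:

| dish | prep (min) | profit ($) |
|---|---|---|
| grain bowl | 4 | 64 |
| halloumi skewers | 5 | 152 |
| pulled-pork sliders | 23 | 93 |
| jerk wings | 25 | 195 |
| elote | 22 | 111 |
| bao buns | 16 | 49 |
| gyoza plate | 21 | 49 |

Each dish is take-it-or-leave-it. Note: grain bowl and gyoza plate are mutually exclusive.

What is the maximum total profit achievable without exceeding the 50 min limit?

460

Grain bowl + halloumi skewers + jerk wings + bao buns uses 50 of the 50 min and totals 460.
Runner-up grain bowl + halloumi skewers + jerk wings tops out at 411.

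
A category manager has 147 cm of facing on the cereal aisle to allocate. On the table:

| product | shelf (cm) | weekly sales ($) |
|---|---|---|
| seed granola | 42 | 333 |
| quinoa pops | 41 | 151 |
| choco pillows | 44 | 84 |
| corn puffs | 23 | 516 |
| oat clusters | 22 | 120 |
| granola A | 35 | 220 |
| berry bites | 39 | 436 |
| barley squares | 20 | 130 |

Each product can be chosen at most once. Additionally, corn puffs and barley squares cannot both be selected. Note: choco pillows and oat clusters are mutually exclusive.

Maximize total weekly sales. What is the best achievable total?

Density check — corn puffs 22.43, berry bites 11.18, seed granola 7.93 are the best per cm.
Taking seed granola + corn puffs + granola A + berry bites: 139 cm used, 1505 in weekly sales.

1505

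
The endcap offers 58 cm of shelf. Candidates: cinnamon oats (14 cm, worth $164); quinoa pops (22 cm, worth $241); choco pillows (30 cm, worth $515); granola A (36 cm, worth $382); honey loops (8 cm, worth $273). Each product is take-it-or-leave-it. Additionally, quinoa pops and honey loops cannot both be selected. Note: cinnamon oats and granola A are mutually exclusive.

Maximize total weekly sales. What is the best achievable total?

The ratio ordering already packs tightly: cinnamon oats + choco pillows + honey loops, 52 cm, 952.

952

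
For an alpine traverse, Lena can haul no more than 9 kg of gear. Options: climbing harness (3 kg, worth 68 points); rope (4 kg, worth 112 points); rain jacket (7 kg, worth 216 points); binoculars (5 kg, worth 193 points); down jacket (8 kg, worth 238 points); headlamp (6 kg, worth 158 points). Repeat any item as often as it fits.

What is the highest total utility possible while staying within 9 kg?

Taking rope + binoculars: 9 kg used, 305 in utility.
That's the maximum — no swap from here does better than 305.

305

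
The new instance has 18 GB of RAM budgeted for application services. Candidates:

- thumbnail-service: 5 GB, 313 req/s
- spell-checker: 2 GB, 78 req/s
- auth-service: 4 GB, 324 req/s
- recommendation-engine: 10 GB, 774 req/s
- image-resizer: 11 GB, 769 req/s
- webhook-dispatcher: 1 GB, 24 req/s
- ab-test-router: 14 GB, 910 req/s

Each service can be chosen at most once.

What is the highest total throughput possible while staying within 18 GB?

Taking the top-ratio services first gives spell-checker + auth-service + recommendation-engine + webhook-dispatcher for 1200 (17 GB).
Dropping spell-checker and recommendation-engine and webhook-dispatcher frees 13 GB; slotting in ab-test-router (14 GB) lifts the total to 1234 at 18 GB.
The closest alternative, spell-checker + auth-service + recommendation-engine + webhook-dispatcher, reaches only 1200.

1234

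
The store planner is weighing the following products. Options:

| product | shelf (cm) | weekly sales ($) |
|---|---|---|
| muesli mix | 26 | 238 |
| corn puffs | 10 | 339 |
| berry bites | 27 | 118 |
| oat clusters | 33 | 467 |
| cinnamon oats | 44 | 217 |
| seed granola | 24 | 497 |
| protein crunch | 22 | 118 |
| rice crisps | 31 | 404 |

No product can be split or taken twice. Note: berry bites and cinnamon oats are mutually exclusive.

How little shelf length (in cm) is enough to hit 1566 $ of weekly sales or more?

Need the lightest bundle worth ≥ 1566.
corn puffs + oat clusters + seed granola + rice crisps: 1707 weekly sales at 98 cm.
Any bundle with less than 98 cm falls short of 1566.

98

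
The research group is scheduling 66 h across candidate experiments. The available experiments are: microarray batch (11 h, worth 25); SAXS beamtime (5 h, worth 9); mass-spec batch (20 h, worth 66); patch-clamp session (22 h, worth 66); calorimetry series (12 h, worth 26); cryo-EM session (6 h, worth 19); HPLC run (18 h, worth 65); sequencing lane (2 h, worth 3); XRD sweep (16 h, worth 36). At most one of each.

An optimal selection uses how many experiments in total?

4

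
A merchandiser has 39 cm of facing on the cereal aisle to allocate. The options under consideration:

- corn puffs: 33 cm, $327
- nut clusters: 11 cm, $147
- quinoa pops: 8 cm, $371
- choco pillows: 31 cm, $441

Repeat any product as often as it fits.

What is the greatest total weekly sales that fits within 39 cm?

By weekly sales per cm: quinoa pops 46.38, choco pillows 14.23, nut clusters 13.36 lead.
Best packing: 4×quinoa pops — 32 cm, 1484 total.

1484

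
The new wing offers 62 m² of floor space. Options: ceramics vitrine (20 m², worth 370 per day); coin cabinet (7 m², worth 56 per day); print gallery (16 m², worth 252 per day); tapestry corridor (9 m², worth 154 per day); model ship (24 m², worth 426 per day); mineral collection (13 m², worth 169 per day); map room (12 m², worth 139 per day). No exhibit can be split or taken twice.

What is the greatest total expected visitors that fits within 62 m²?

Filling by ratio: ceramics vitrine + coin cabinet + tapestry corridor + model ship for 1006, with 2 m² left unused.
The 16 m² tied up in coin cabinet and tapestry corridor is better spent on print gallery — total rises to 1048 (60 m²).
Runner-up ceramics vitrine + coin cabinet + tapestry corridor + model ship tops out at 1006.

1048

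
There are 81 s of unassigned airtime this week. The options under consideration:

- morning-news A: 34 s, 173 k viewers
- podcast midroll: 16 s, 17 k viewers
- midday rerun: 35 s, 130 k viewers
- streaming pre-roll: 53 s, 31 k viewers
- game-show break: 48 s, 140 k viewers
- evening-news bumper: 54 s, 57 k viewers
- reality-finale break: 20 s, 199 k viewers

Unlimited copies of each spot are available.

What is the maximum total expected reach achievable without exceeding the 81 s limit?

796

The ratio ordering already packs tightly: 4×reality-finale break, 80 s, 796.
The spare 1 s is too small for any remaining spot, and no exchange beats 796.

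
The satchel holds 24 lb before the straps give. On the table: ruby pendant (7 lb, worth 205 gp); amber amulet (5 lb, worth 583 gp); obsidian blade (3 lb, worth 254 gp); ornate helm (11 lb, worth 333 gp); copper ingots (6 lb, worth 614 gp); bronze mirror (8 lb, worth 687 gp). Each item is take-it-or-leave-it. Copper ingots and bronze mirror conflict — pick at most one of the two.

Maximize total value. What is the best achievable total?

1729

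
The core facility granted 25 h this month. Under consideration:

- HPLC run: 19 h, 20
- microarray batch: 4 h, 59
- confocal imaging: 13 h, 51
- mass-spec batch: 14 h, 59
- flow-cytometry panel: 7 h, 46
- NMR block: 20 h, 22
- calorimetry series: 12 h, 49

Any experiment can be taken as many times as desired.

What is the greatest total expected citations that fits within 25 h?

354

Ranking by ratio (expected citations/h): microarray batch 14.75, flow-cytometry panel 6.57, mass-spec batch 4.21.
Best packing: 6×microarray batch — 24 h, 354 total.
That's the maximum — no swap from here does better than 354.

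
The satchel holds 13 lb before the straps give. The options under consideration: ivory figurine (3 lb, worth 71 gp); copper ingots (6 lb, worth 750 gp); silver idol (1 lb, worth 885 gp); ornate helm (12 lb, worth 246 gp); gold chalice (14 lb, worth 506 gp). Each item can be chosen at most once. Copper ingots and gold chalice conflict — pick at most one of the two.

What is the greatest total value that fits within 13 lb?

1706

Taking ivory figurine + copper ingots + silver idol: 10 lb used, 1706 in value.
Next best is copper ingots + silver idol at 1635 (7 lb) — short by 71.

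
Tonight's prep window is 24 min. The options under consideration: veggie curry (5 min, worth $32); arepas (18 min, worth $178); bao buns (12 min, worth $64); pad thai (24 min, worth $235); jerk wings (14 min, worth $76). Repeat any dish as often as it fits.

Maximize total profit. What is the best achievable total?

Filling by ratio: veggie curry + arepas for 210, with 1 min left unused.
Replace veggie curry and arepas with pad thai: the trade gains 25 net, giving 235 at 24 min.
No other feasible combination exceeds 235.

235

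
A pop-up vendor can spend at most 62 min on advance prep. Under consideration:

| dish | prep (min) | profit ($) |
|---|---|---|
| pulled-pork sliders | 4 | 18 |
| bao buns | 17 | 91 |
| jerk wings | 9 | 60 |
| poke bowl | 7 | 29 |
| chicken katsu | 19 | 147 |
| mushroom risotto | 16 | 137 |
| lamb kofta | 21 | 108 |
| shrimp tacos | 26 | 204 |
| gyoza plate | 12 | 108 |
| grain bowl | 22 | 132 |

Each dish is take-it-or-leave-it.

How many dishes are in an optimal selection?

3

Best achievable profit is 488.
chicken katsu + mushroom risotto + shrimp tacos hits 488 at 61 min.
Every optimal selection uses 3 dishes.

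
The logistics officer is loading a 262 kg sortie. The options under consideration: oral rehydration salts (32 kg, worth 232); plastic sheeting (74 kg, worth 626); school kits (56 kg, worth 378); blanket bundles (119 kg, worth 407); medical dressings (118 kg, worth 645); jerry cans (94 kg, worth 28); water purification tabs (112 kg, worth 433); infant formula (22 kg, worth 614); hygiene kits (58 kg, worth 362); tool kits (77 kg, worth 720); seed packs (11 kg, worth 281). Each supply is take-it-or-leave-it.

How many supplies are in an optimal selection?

5

Best achievable people served is 2619.
For example plastic sheeting + school kits + infant formula + tool kits + seed packs achieves it, using 240 kg.
Any selection reaching 2619 contains exactly 5 supplies.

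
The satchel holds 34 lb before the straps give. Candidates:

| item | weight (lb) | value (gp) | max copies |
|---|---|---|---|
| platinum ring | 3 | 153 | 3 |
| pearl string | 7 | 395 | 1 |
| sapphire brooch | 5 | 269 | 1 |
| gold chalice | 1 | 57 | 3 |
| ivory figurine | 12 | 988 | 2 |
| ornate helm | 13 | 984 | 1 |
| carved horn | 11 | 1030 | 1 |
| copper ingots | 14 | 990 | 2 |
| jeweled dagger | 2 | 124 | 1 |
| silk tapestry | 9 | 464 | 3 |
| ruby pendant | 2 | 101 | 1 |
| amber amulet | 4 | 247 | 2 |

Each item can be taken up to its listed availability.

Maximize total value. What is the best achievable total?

2693

Density check — carved horn 93.64, ivory figurine 82.33, ornate helm 75.69 are the best per lb.
Taking gold chalice + ivory figurine + carved horn + jeweled dagger + 2×amber amulet: 34 lb used, 2693 in value.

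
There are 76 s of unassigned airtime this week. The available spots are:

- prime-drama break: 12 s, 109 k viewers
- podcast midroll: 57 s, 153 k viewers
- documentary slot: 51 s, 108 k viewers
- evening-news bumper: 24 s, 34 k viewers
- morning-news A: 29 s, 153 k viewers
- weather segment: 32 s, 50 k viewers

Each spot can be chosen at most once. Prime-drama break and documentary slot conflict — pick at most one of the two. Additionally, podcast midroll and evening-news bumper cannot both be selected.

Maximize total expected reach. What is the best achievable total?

By expected reach per s: prime-drama break 9.08, morning-news A 5.28, podcast midroll 2.68 lead.
The ratio ordering already packs tightly: prime-drama break + morning-news A + weather segment, 73 s, 312.
The closest alternative, prime-drama break + evening-news bumper + morning-news A, reaches only 296.

312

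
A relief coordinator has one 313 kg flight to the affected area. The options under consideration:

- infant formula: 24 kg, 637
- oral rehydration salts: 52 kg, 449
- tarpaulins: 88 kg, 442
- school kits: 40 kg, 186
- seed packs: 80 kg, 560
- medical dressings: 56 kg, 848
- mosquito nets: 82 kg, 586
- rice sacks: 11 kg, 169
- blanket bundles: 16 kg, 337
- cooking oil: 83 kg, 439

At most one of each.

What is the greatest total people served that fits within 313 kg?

3417

Taking the top-ratio supplies first gives infant formula + oral rehydration salts + school kits + medical dressings + mosquito nets + rice sacks + blanket bundles for 3212 (281 kg).
Dropping school kits and rice sacks frees 51 kg; slotting in seed packs (80 kg) lifts the total to 3417 at 310 kg.
Runner-up infant formula + school kits + seed packs + medical dressings + mosquito nets + rice sacks + blanket bundles tops out at 3323.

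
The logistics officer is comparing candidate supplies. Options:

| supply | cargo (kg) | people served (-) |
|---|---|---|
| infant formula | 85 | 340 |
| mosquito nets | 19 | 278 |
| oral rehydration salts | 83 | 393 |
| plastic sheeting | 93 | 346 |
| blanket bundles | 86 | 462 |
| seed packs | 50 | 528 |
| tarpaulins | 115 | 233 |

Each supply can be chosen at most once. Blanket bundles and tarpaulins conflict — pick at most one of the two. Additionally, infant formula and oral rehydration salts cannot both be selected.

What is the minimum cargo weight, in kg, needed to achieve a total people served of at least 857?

133

Minimise kg subject to total people served ≥ 857.
oral rehydration salts + seed packs: 921 people served at 133 kg.
No combination under 133 kg hits 857.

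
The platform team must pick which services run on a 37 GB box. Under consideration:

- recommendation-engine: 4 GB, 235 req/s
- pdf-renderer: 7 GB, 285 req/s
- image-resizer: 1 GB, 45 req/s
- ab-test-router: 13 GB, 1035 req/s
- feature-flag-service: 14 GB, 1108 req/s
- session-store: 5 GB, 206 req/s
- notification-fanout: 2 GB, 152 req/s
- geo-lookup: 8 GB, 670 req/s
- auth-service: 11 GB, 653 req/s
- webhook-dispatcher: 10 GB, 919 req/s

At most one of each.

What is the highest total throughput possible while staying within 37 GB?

Ranking by ratio (throughput/GB): webhook-dispatcher 91.90, geo-lookup 83.75, ab-test-router 79.62, feature-flag-service 79.14.
Taking the top-ratio services first gives recommendation-engine + ab-test-router + notification-fanout + geo-lookup + webhook-dispatcher for 3011 (37 GB).
The 14 GB tied up in recommendation-engine and notification-fanout and geo-lookup is better spent on feature-flag-service — total rises to 3062 (37 GB).

3062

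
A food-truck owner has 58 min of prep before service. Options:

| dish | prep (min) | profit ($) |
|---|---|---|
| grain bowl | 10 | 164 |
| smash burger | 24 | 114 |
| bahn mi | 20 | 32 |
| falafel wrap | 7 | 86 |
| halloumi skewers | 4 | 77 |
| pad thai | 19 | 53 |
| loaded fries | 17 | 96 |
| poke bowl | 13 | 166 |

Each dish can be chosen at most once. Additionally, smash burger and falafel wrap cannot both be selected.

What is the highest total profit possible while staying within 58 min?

589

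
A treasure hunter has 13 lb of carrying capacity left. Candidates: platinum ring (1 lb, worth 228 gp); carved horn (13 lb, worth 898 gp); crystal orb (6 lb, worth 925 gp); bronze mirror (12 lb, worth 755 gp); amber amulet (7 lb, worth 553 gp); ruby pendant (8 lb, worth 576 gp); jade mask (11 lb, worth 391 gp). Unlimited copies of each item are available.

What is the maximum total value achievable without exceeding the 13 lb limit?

Ranking by ratio (value/lb): platinum ring 228.00, crystal orb 154.17, amber amulet 79.00, ruby pendant 72.00.
Best packing: 13×platinum ring — 13 lb, 2964 total.
That's the maximum — no swap from here does better than 2964.

2964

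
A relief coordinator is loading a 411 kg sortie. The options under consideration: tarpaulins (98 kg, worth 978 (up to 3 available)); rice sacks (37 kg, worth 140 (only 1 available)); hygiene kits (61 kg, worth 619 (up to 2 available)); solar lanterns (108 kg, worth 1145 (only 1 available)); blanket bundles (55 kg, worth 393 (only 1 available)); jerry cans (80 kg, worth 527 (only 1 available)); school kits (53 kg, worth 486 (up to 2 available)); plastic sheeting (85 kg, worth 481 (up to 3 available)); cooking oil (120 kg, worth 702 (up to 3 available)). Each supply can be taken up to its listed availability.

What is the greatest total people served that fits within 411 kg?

4079

A density-first pass picks tarpaulins + 2×hygiene kits + solar lanterns + school kits — 3847 at 381 kg.
Replace 2×hygiene kits and school kits with 2×tarpaulins: the trade gains 232 net, giving 4079 at 402 kg.
Nothing else within 411 kg beats 4079.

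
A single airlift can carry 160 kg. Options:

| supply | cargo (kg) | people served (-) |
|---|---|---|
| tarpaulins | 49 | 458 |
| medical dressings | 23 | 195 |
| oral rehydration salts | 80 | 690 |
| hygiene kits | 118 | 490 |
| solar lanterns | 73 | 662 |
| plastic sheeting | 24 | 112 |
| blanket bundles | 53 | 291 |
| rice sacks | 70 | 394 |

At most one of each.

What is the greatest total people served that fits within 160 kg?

Density check — tarpaulins 9.35, solar lanterns 9.07, oral rehydration salts 8.62 are the best per kg.
Filling by ratio: tarpaulins + medical dressings + solar lanterns for 1315, with 15 kg left unused.
Dropping tarpaulins and medical dressings frees 72 kg; slotting in oral rehydration salts (80 kg) lifts the total to 1352 at 153 kg.
An exhaustive check of the 256 subsets confirms 1352.

1352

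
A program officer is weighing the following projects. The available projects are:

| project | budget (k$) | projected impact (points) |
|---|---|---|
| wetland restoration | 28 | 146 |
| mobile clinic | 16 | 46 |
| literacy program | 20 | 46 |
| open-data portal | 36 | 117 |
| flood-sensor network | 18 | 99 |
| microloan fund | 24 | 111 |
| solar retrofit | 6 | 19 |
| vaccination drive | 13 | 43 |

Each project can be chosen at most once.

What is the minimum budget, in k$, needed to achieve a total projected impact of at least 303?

Minimise k$ subject to total projected impact ≥ 303.
Taking wetland restoration + flood-sensor network + solar retrofit + vaccination drive gives 307 (≥ 303) for 65 k$.
Any bundle with less than 65 k$ falls short of 303.

65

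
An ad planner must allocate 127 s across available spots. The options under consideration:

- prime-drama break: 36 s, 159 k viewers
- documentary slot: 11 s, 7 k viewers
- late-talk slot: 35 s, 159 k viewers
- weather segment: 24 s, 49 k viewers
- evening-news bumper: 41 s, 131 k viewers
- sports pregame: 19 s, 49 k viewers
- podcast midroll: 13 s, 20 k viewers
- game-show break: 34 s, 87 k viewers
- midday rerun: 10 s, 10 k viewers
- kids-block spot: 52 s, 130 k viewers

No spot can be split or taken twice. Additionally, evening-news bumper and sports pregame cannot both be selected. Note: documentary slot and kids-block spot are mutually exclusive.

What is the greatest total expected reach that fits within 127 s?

469

Best packing: prime-drama break + late-talk slot + evening-news bumper + podcast midroll — 125 s, 469 total.
Next best is prime-drama break + late-talk slot + evening-news bumper + midday rerun at 459 (122 s) — short by 10.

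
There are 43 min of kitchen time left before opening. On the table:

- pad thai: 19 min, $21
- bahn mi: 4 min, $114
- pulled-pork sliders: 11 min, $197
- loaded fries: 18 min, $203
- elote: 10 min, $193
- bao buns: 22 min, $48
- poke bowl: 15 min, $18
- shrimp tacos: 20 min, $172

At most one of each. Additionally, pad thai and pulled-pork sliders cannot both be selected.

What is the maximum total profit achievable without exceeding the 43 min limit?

707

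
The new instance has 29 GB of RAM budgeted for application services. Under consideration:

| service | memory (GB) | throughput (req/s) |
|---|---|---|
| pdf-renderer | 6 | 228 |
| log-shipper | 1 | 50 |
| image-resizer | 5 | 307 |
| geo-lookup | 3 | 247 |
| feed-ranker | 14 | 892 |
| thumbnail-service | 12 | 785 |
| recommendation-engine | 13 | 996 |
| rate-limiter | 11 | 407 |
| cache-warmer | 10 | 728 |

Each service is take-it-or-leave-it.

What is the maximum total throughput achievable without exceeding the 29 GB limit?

2081

Density check — geo-lookup 82.33, recommendation-engine 76.62, cache-warmer 72.80, thumbnail-service 65.42 are the best per GB.
Taking the top-ratio services first gives log-shipper + geo-lookup + recommendation-engine + cache-warmer for 2021 (27 GB).
The 3 GB tied up in geo-lookup is better spent on image-resizer — total rises to 2081 (29 GB).
An exhaustive check of the 512 subsets confirms 2081.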